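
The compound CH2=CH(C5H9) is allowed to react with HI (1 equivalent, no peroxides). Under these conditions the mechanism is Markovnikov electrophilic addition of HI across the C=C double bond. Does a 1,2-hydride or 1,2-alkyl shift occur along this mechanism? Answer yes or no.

The first-formed carbocation is secondary.
The adjacent cyclopentyl carbon already bears 2 other carbon substituents and has a hydrogen to migrate; after a 1,2-hydride shift from that carbon the positive charge sits on a tertiary centre.
Tertiary is more stable than secondary, so the shift occurs.

yes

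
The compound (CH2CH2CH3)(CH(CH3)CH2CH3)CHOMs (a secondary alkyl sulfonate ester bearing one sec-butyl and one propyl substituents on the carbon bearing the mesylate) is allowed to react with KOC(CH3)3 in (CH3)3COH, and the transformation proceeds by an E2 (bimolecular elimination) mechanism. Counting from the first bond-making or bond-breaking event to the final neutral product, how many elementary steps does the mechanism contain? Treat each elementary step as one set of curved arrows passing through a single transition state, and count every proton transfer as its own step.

1

Step 1: The strong base (CH3)3CO⁻ removes a β-hydrogen; in the same concerted event the electrons of the breaking C–H bond form the new π(C=C) bond and the C–O σ-bond breaks, expelling MsO⁻. Anti-periplanar geometry; one transition state.
Total: 1 elementary step.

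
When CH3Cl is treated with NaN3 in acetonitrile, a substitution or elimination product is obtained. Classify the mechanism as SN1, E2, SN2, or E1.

Conditions: a methyl substrate with a strong nucleophile in the polar aprotic solvent acetonitrile.
These conditions are the textbook signature of the SN2 pathway.
An unhindered substrate with a strong nucleophile in a polar aprotic solvent favours one-step backside displacement.

SN2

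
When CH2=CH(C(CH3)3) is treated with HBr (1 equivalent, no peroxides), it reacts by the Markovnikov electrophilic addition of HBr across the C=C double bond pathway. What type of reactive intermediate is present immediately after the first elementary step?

secondary carbocation

Step 1: Protonation of the alkene by HBr: the π bond acts as the nucleophile and picks up H⁺, giving the more stable (Markovnikov) secondary carbocation. The H–Br bond breaks heterolytically, releasing Br⁻.
After step 1 the species present is a secondary carbocation.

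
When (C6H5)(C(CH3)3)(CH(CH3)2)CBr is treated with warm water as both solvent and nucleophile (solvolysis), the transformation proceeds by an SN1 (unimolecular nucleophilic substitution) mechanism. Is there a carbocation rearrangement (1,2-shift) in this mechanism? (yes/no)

The first-formed carbocation is tertiary.
No single 1,2-shift to an adjacent carbon would produce a more-substituted cation than the one already present, so no rearrangement occurs.

no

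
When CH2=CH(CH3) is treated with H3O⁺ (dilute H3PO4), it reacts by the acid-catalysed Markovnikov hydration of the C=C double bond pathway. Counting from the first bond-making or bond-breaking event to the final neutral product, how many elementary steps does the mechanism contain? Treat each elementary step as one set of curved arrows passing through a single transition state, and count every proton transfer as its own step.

Step 1: Electrophilic addition begins with the π(C=C) electrons forming a bond to the proton of H3O⁺. Following Markovnikov's rule, the resulting cation is secondary. H2O is released.
(No 1,2-shift: no single shift to an adjacent carbon would give a more stable cation.)
Step 2: Nucleophilic capture of the cation by H2O produces the protonated alcohol (an oxonium ion).
Step 3: Proton transfer from the O–H of the oxonium ion to H2O completes the catalytic cycle and yields the alcohol.
Total: 3 elementary steps.

3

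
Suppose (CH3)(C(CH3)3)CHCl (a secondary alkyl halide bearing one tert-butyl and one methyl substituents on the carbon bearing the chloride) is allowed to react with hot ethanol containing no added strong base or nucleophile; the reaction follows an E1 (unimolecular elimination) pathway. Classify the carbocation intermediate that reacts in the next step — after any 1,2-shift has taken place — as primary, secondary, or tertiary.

Step 1: Unassisted departure of Cl⁻ (taking the C–Cl bonding pair) generates a secondary carbocation.
Step 2: A 1,2-methyl shift from the adjacent tert-butyl carbon moves the positive charge from the secondary centre to an adjacent carbon, generating a more stable tertiary carbocation.
The cation rearranges from secondary to tertiary via a 1,2-methyl shift from the adjacent tert-butyl carbon; the tertiary cation is what reacts next.

tertiary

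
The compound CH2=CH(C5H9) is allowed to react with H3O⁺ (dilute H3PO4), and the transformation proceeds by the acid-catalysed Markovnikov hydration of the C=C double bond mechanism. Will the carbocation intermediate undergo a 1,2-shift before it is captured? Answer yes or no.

The first-formed carbocation is secondary.
The adjacent cyclopentyl carbon already bears 2 other carbon substituents and has a hydrogen to migrate; after a 1,2-hydride shift from that carbon the positive charge sits on a tertiary centre.
Tertiary is more stable than secondary, so the shift occurs.

yes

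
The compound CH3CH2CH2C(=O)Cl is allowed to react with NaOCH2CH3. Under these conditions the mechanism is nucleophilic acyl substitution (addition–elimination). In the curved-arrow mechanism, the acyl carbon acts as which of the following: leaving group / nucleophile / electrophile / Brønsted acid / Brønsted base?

electrophile

Step 1: A lone pair on the O of CH3CH2O⁻ attacks the electrophilic acyl carbon; the π(C=O) electrons move onto oxygen, giving a tetrahedral intermediate.
The acyl carbon accepts an electron pair into an empty or π* orbital — it is the electrophile.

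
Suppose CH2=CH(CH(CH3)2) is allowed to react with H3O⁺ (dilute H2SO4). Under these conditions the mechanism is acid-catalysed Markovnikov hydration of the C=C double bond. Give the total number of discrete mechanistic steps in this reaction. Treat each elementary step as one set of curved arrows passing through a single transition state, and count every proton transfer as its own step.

4

Step 1: Electrophilic addition begins with the π(C=C) electrons forming a bond to the proton of H3O⁺. Following Markovnikov's rule, the resulting cation is secondary. H2O is released.
Step 2: A hydride (H with its bonding pair) migrates from the adjacent isopropyl carbon to the cationic centre — a 1,2-hydride shift — upgrading the secondary cation to a tertiary one.
Step 3: Nucleophilic capture of the cation by H2O produces the protonated alcohol (an oxonium ion).
Step 4: H2O removes a proton from the oxonium oxygen, regenerating H3O⁺ and giving the neutral alcohol.
Total: 4 elementary steps.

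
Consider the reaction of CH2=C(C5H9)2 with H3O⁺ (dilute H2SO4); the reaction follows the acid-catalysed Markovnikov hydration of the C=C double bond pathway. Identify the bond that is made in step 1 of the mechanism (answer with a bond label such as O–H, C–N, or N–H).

C–H

Step 1: Electrophilic addition begins with the π(C=C) electrons forming a bond to the proton of H3O⁺. Following Markovnikov's rule, the resulting cation is tertiary. H2O is released.
The bond formed in this step is the C–H bond.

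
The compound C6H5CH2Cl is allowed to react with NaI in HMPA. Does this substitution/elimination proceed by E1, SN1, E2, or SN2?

Conditions: a primary substrate with a strong nucleophile in the polar aprotic solvent HMPA.
These conditions are the textbook signature of the SN2 pathway.
An unhindered substrate with a strong nucleophile in a polar aprotic solvent favours one-step backside displacement.

SN2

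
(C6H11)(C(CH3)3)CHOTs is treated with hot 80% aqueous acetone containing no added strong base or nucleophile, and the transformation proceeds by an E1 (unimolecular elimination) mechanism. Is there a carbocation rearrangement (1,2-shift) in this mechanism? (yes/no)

yes

The first-formed carbocation is secondary.
The adjacent cyclohexyl carbon already bears 2 other carbon substituents and has a hydrogen to migrate; after a 1,2-hydride shift from that carbon the positive charge sits on a tertiary centre.
Tertiary is more stable than secondary, so the shift occurs.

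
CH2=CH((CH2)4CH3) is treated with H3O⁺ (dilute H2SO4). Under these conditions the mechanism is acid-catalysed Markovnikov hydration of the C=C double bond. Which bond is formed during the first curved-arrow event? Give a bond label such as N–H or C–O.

C–H

Step 1: The π electrons of the C=C bond attack a proton of H3O⁺; Markovnikov addition places the new C–H on the less-substituted alkene carbon, so the positive charge ends up on the more-substituted carbon — a secondary carbocation. H2O is released.
The bond formed in this step is the C–H bond.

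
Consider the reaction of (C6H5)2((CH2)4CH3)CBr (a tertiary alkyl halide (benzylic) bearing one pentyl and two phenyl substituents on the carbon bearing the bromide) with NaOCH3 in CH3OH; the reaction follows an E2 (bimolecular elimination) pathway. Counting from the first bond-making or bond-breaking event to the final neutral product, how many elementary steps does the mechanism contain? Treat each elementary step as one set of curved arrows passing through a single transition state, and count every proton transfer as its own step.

1

Step 1: Concerted anti-periplanar elimination: CH3O⁻ abstracts a β-H while Br⁻ leaves, and the C–H electrons become the new C=C π bond — all in a single transition state.
Total: 1 elementary step.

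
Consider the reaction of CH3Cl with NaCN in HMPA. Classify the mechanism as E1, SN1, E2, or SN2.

Conditions: a methyl substrate with a strong nucleophile in the polar aprotic solvent HMPA.
These conditions are the textbook signature of the SN2 pathway.
An unhindered substrate with a strong nucleophile in a polar aprotic solvent favours one-step backside displacement.

SN2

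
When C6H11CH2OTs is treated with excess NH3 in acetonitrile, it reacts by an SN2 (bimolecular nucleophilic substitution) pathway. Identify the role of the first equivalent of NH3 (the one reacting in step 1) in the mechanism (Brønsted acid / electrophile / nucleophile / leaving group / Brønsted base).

nucleophile

Step 1: A lone pair on the N of NH3 attacks the α-carbon from the back side while the C–O bond breaks; both bonding electrons leave with TsO⁻. The product of this concerted step is an alkylammonium ion.
The first equivalent of NH3 (the one reacting in step 1) donates an electron pair to form a new σ-bond to carbon — it is the nucleophile.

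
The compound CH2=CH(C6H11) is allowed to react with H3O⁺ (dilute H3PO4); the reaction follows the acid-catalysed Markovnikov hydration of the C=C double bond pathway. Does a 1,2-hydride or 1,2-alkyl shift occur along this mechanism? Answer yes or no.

yes

The first-formed carbocation is secondary.
The adjacent cyclohexyl carbon already bears 2 other carbon substituents and has a hydrogen to migrate; after a 1,2-hydride shift from that carbon the positive charge sits on a tertiary centre.
Tertiary is more stable than secondary, so the shift occurs.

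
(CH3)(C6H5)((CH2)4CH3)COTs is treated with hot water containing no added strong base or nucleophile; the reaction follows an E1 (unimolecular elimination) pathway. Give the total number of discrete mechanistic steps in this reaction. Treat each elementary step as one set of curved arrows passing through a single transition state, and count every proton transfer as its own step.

2

Step 1: Ionisation: the C–O σ-bond cleaves heterolytically; both bonding electrons depart with TsO⁻, leaving a tertiary carbocation at the α-carbon.
(No 1,2-shift: no single shift to an adjacent carbon would give a more stable cation.)
Step 2: A weak base (a water molecule from the solvent) removes a proton from a carbon adjacent to the cationic centre; the electrons of that C–H bond become the new π(C=C) bond, giving the alkene.
Total: 2 elementary steps.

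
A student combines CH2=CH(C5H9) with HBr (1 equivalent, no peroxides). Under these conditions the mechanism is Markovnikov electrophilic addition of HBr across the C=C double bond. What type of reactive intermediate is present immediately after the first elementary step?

secondary carbocation

Step 1: The π electrons of the C=C bond attack a proton of HBr; Markovnikov addition places the new C–H on the less-substituted alkene carbon, so the positive charge ends up on the more-substituted carbon — a secondary carbocation. The H–Br bond breaks heterolytically, releasing Br⁻.
After step 1 the species present is a secondary carbocation.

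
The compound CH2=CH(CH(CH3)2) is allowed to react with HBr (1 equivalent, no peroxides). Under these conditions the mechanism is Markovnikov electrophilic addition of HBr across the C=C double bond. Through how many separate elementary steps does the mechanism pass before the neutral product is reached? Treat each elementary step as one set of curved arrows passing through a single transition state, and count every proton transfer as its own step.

3

Step 1: Electrophilic addition begins with the π(C=C) electrons forming a bond to the proton of HBr. Following Markovnikov's rule, the resulting cation is secondary. The H–Br bond breaks heterolytically, releasing Br⁻.
Step 2: A 1,2-hydride shift from the adjacent isopropyl carbon moves the positive charge from the secondary centre to an adjacent carbon, generating a more stable tertiary carbocation.
Step 3: Nucleophilic attack by Br⁻ on the carbocation completes the addition, giving R–Br.
Total: 3 elementary steps.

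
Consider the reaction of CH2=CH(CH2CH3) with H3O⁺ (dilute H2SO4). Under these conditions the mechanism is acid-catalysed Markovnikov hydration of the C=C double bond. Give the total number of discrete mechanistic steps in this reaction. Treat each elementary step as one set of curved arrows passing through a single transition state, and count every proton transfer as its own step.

Step 1: Electrophilic addition begins with the π(C=C) electrons forming a bond to the proton of H3O⁺. Following Markovnikov's rule, the resulting cation is secondary. H2O is released.
(No 1,2-shift: no single shift to an adjacent carbon would give a more stable cation.)
Step 2: A lone pair on the oxygen of H2O attacks the carbocation, forming a C–O bond and an oxonium ion (a protonated alcohol).
Step 3: Deprotonation of the oxonium ion by a water molecule delivers the neutral alcohol and regenerates the acid catalyst.
Total: 3 elementary steps.

3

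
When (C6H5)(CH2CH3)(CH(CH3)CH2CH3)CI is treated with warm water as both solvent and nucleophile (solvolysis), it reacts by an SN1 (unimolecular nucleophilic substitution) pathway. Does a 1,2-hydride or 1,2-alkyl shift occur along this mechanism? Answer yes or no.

no

The first-formed carbocation is tertiary.
No single 1,2-shift to an adjacent carbon would produce a more-substituted cation than the one already present, so no rearrangement occurs.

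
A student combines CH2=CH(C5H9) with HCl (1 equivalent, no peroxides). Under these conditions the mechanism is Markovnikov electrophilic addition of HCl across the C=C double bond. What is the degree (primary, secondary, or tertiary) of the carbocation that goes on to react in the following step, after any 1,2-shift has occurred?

tertiary

Step 1: Electrophilic addition begins with the π(C=C) electrons forming a bond to the proton of HCl. Following Markovnikov's rule, the resulting cation is secondary. The H–Cl bond breaks heterolytically, releasing Cl⁻.
Step 2: A hydride (H with its bonding pair) migrates from the adjacent cyclopentyl carbon to the cationic centre — a 1,2-hydride shift — upgrading the secondary cation to a tertiary one.
The cation rearranges from secondary to tertiary via a 1,2-hydride shift from the adjacent cyclopentyl carbon; the tertiary cation is what reacts next.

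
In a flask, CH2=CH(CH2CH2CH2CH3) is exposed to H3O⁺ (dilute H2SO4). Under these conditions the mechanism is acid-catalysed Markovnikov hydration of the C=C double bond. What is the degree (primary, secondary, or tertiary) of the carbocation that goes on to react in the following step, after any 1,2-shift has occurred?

secondary

Step 1: The π electrons of the C=C bond attack a proton of H3O⁺; Markovnikov addition places the new C–H on the less-substituted alkene carbon, so the positive charge ends up on the more-substituted carbon — a secondary carbocation. H2O is released.
No single 1,2-shift to an adjacent carbon would give a more-substituted cation, so no rearrangement occurs.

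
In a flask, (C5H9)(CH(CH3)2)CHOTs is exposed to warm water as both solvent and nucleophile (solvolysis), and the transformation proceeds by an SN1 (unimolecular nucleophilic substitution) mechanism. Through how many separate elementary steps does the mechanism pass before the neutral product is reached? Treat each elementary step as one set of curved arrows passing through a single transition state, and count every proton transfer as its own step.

4

Step 1: Rate-determining heterolysis of the C–O bond gives TsO⁻ and a secondary carbocation.
Step 2: A 1,2-hydride shift from the adjacent isopropyl carbon moves the positive charge from the secondary centre to an adjacent carbon, generating a more stable tertiary carbocation.
Step 3: A lone pair on the oxygen of H2O attacks the carbocation, forming a new C–O σ-bond and an oxonium ion.
Step 4: A second solvent molecule removes the proton on oxygen, giving the neutral alcohol product.
Total: 4 elementary steps.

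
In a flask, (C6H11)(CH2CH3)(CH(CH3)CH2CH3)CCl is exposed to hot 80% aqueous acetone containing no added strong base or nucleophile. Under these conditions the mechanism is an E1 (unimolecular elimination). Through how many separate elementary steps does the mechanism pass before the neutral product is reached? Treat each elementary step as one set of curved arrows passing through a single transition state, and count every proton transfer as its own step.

Step 1: Unassisted departure of Cl⁻ (taking the C–Cl bonding pair) generates a tertiary carbocation.
(No 1,2-shift: no single shift to an adjacent carbon would give a more stable cation.)
Step 2: A water molecule (solvent) deprotonates a β-carbon; as the C–H bond breaks, those electrons form the new alkene π bond.
Total: 2 elementary steps.

2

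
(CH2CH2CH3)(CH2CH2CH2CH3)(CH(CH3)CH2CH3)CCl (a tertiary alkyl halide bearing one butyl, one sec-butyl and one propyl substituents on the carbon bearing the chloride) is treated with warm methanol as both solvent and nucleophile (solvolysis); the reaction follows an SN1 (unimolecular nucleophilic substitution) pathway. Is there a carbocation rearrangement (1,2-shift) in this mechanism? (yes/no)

no

The first-formed carbocation is tertiary.
No single 1,2-shift to an adjacent carbon would produce a more-substituted cation than the one already present, so no rearrangement occurs.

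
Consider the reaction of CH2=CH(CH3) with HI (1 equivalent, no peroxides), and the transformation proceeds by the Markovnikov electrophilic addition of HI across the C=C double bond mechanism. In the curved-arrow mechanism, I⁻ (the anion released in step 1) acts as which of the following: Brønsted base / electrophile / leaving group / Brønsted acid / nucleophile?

Step 2: Nucleophilic attack by I⁻ on the carbocation completes the addition, giving R–I.
I⁻ (the anion released in step 1) donates an electron pair to form a new σ-bond to carbon — it is the nucleophile.

nucleophile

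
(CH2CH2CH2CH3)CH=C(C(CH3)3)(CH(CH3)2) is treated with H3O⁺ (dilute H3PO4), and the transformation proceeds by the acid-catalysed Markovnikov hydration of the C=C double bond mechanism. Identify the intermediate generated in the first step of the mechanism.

Step 1: The π electrons of the C=C bond attack a proton of H3O⁺; Markovnikov addition places the new C–H on the less-substituted alkene carbon, so the positive charge ends up on the more-substituted carbon — a tertiary carbocation. H2O is released.
After step 1 the species present is a tertiary carbocation.

tertiary carbocation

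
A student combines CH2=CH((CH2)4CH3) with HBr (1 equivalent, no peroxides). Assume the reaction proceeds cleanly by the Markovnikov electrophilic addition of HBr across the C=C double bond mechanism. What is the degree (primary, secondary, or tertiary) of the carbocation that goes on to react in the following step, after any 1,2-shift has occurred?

Step 1: Electrophilic addition begins with the π(C=C) electrons forming a bond to the proton of HBr. Following Markovnikov's rule, the resulting cation is secondary. The H–Br bond breaks heterolytically, releasing Br⁻.
No single 1,2-shift to an adjacent carbon would give a more-substituted cation, so no rearrangement occurs.

secondary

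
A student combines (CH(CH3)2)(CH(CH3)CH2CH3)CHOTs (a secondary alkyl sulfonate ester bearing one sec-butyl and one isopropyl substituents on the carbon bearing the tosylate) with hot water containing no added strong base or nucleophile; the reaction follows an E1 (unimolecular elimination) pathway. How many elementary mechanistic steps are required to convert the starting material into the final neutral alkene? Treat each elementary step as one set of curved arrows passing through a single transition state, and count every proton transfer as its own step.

Step 1: Rate-determining heterolysis of the C–O bond gives TsO⁻ and a secondary carbocation.
Step 2: A 1,2-hydride shift from the adjacent sec-butyl carbon moves the positive charge from the secondary centre to an adjacent carbon, generating a more stable tertiary carbocation.
Step 3: A water molecule (solvent) deprotonates a β-carbon; as the C–H bond breaks, those electrons form the new alkene π bond.
Total: 3 elementary steps.

3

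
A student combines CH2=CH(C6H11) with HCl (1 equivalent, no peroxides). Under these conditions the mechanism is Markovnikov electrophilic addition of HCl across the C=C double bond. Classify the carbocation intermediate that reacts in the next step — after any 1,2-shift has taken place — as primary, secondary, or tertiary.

tertiary

Step 1: The π electrons of the C=C bond attack a proton of HCl; Markovnikov addition places the new C–H on the less-substituted alkene carbon, so the positive charge ends up on the more-substituted carbon — a secondary carbocation. The H–Cl bond breaks heterolytically, releasing Cl⁻.
Step 2: A hydride (H with its bonding pair) migrates from the adjacent cyclohexyl carbon to the cationic centre — a 1,2-hydride shift — upgrading the secondary cation to a tertiary one.
The cation rearranges from secondary to tertiary via a 1,2-hydride shift from the adjacent cyclohexyl carbon; the tertiary cation is what reacts next.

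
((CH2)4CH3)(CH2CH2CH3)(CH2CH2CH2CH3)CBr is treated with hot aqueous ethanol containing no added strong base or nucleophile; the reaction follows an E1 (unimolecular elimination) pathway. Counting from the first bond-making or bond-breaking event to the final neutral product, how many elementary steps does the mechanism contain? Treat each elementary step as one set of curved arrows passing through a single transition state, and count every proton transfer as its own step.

Step 1: The C–Br bond breaks with both electrons going to the bromide; Br⁻ leaves and a tertiary carbocation remains.
(No 1,2-shift: no single shift to an adjacent carbon would give a more stable cation.)
Step 2: A water (or ethanol) molecule (solvent) deprotonates a β-carbon; as the C–H bond breaks, those electrons form the new alkene π bond.
Total: 2 elementary steps.

2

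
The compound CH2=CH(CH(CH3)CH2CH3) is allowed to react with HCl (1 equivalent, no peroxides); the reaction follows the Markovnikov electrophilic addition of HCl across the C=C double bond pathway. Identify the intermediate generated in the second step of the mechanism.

Step 1: The π electrons of the C=C bond attack a proton of HCl; Markovnikov addition places the new C–H on the less-substituted alkene carbon, so the positive charge ends up on the more-substituted carbon — a secondary carbocation. The H–Cl bond breaks heterolytically, releasing Cl⁻.
Step 2: A hydride (H with its bonding pair) migrates from the adjacent sec-butyl carbon to the cationic centre — a 1,2-hydride shift — upgrading the secondary cation to a tertiary one.
After step 2 the species present is a tertiary carbocation.

tertiary carbocation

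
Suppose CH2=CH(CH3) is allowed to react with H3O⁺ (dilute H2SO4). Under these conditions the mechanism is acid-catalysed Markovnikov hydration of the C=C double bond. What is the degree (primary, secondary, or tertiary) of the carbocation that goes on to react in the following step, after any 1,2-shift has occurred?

Step 1: Protonation of the alkene by H3O⁺: the π bond acts as the nucleophile and picks up H⁺, giving the more stable (Markovnikov) secondary carbocation. H2O is released.
No single 1,2-shift to an adjacent carbon would give a more-substituted cation, so no rearrangement occurs.

secondary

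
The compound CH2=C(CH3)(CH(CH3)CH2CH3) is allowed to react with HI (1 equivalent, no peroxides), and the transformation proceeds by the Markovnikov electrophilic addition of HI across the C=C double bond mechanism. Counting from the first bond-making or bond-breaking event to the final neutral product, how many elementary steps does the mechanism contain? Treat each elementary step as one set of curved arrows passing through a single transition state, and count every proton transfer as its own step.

2

Step 1: The π electrons of the C=C bond attack a proton of HI; Markovnikov addition places the new C–H on the less-substituted alkene carbon, so the positive charge ends up on the more-substituted carbon — a tertiary carbocation. The H–I bond breaks heterolytically, releasing I⁻.
(No 1,2-shift: no single shift to an adjacent carbon would give a more stable cation.)
Step 2: I⁻ captures the cation: a lone pair on I⁻ fills the empty p orbital, producing the alkyl halide product.
Total: 2 elementary steps.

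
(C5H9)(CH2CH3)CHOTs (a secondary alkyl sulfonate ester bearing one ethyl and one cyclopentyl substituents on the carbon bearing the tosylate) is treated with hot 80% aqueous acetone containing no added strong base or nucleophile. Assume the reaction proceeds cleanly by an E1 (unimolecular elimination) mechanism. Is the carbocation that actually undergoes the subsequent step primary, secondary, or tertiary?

tertiary

Step 1: Unassisted departure of TsO⁻ (taking the C–O bonding pair) generates a secondary carbocation.
Step 2: Carbocation rearrangement: a 1,2-hydride shift from the adjacent cyclopentyl carbon converts the initially-formed secondary cation into the more stable tertiary cation.
The cation rearranges from secondary to tertiary via a 1,2-hydride shift from the adjacent cyclopentyl carbon; the tertiary cation is what reacts next.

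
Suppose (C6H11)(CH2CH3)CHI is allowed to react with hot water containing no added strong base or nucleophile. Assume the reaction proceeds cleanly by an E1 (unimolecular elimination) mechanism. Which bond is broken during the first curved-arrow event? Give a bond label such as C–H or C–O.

Step 1: Ionisation: the C–I σ-bond cleaves heterolytically; both bonding electrons depart with I⁻, leaving a secondary carbocation at the α-carbon.
The bond broken in this step is the C–I bond.

C–I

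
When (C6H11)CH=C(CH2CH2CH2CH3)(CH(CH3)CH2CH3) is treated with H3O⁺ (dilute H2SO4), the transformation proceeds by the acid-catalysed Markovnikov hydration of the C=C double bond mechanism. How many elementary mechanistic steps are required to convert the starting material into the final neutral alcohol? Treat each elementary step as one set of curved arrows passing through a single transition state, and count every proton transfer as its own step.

3

Step 1: Protonation of the alkene by H3O⁺: the π bond acts as the nucleophile and picks up H⁺, giving the more stable (Markovnikov) tertiary carbocation. H2O is released.
(No 1,2-shift: no single shift to an adjacent carbon would give a more stable cation.)
Step 2: A lone pair on the oxygen of H2O attacks the carbocation, forming a C–O bond and an oxonium ion (a protonated alcohol).
Step 3: Proton transfer from the O–H of the oxonium ion to H2O completes the catalytic cycle and yields the alcohol.
Total: 3 elementary steps.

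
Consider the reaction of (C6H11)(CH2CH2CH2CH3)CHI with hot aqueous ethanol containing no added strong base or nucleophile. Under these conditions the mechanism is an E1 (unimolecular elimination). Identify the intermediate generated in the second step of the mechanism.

tertiary carbocation

Step 1: Rate-determining heterolysis of the C–I bond gives I⁻ and a secondary carbocation.
Step 2: Carbocation rearrangement: a 1,2-hydride shift from the adjacent cyclohexyl carbon converts the initially-formed secondary cation into the more stable tertiary cation.
After step 2 the species present is a tertiary carbocation.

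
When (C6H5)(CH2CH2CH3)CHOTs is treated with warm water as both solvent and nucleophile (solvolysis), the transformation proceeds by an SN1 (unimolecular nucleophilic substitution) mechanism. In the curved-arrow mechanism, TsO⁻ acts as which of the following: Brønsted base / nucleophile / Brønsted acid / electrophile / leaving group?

leaving group

Step 1: Ionisation: the C–O σ-bond cleaves heterolytically; both bonding electrons depart with TsO⁻, leaving a secondary carbocation at the α-carbon.
TsO⁻ departs with both electrons of the breaking σ-bond — that is the definition of a leaving group.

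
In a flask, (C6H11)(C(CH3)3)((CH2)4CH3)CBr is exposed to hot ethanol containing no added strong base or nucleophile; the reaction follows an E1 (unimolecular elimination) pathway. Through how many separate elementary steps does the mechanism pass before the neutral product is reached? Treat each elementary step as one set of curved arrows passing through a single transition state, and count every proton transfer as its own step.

2

Step 1: Unassisted departure of Br⁻ (taking the C–Br bonding pair) generates a tertiary carbocation.
(No 1,2-shift: no single shift to an adjacent carbon would give a more stable cation.)
Step 2: An ethanol molecule (solvent) deprotonates a β-carbon; as the C–H bond breaks, those electrons form the new alkene π bond.
Total: 2 elementary steps.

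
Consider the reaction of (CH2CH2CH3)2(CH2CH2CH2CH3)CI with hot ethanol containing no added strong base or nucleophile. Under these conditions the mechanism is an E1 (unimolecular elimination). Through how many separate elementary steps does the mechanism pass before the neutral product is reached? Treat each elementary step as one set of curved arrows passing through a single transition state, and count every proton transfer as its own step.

Step 1: Rate-determining heterolysis of the C–I bond gives I⁻ and a tertiary carbocation.
(No 1,2-shift: no single shift to an adjacent carbon would give a more stable cation.)
Step 2: An ethanol molecule (solvent) deprotonates a β-carbon; as the C–H bond breaks, those electrons form the new alkene π bond.
Total: 2 elementary steps.

2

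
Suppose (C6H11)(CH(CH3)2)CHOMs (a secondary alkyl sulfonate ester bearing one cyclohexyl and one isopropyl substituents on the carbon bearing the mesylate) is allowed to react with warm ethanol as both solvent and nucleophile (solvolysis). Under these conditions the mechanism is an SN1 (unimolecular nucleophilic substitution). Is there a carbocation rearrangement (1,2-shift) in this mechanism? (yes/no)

The first-formed carbocation is secondary.
The adjacent cyclohexyl carbon already bears 2 other carbon substituents and has a hydrogen to migrate; after a 1,2-hydride shift from that carbon the positive charge sits on a tertiary centre.
Tertiary is more stable than secondary, so the shift occurs.

yes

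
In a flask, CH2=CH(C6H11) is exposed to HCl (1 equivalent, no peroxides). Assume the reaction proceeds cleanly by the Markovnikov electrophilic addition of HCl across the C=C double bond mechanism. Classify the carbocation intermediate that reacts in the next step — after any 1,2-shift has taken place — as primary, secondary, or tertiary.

Step 1: Electrophilic addition begins with the π(C=C) electrons forming a bond to the proton of HCl. Following Markovnikov's rule, the resulting cation is secondary. The H–Cl bond breaks heterolytically, releasing Cl⁻.
Step 2: A hydride (H with its bonding pair) migrates from the adjacent cyclohexyl carbon to the cationic centre — a 1,2-hydride shift — upgrading the secondary cation to a tertiary one.
The cation rearranges from secondary to tertiary via a 1,2-hydride shift from the adjacent cyclohexyl carbon; the tertiary cation is what reacts next.

tertiary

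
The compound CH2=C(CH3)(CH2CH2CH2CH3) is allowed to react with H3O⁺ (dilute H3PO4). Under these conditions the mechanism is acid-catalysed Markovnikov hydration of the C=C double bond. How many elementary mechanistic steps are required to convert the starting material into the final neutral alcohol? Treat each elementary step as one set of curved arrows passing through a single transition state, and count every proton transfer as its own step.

3

Step 1: The π electrons of the C=C bond attack a proton of H3O⁺; Markovnikov addition places the new C–H on the less-substituted alkene carbon, so the positive charge ends up on the more-substituted carbon — a tertiary carbocation. H2O is released.
(No 1,2-shift: no single shift to an adjacent carbon would give a more stable cation.)
Step 2: Water acts as the nucleophile: an oxygen lone pair bonds to the cationic carbon, giving an oxonium-ion intermediate.
Step 3: Proton transfer from the O–H of the oxonium ion to H2O completes the catalytic cycle and yields the alcohol.
Total: 3 elementary steps.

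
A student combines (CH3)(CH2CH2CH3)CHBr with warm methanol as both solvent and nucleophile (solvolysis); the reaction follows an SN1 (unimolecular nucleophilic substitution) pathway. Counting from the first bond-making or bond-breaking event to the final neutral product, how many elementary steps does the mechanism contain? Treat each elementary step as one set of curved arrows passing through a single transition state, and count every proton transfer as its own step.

3

Step 1: The C–Br bond breaks with both electrons going to the bromide; Br⁻ leaves and a secondary carbocation remains.
(No 1,2-shift: no single shift to an adjacent carbon would give a more stable cation.)
Step 2: CH3OH donates an oxygen lone pair into the empty p orbital of the cation, giving a protonated ether (an oxonium ion).
Step 3: A second solvent molecule removes the proton on oxygen, giving the neutral ether product.
Total: 3 elementary steps.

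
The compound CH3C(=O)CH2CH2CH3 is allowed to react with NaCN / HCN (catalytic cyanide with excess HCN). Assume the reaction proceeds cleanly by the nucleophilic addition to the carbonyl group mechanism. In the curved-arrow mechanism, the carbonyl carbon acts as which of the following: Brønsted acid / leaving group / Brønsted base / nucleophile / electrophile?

Step 1: CN⁻ attacks the sp² carbonyl carbon; the C=O π bond breaks and the electrons end up as a lone pair on the alkoxide oxygen of the tetrahedral intermediate.
The carbonyl carbon accepts an electron pair into an empty or π* orbital — it is the electrophile.

electrophile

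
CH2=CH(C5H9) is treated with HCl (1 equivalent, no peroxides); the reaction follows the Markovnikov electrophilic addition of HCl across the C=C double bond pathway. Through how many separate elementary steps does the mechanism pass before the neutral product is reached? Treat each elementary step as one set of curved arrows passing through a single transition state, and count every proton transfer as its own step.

Step 1: Electrophilic addition begins with the π(C=C) electrons forming a bond to the proton of HCl. Following Markovnikov's rule, the resulting cation is secondary. The H–Cl bond breaks heterolytically, releasing Cl⁻.
Step 2: A 1,2-hydride shift from the adjacent cyclopentyl carbon moves the positive charge from the secondary centre to an adjacent carbon, generating a more stable tertiary carbocation.
Step 3: Cl⁻ captures the cation: a lone pair on Cl⁻ fills the empty p orbital, producing the alkyl halide product.
Total: 3 elementary steps.

3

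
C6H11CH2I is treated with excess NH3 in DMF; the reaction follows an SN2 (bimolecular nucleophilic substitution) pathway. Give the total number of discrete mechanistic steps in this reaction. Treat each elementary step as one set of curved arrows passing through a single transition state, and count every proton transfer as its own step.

2

Step 1: A lone pair on the N of NH3 attacks the α-carbon from the back side while the C–I bond breaks; both bonding electrons leave with I⁻. The product of this concerted step is an alkylammonium ion.
Step 2: A second equivalent of NH3 removes a proton from the N, giving the neutral product.
Total: 2 elementary steps.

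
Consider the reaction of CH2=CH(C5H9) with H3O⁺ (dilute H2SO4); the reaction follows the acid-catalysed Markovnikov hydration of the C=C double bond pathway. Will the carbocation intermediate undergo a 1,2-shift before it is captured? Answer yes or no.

yes

The first-formed carbocation is secondary.
The adjacent cyclopentyl carbon already bears 2 other carbon substituents and has a hydrogen to migrate; after a 1,2-hydride shift from that carbon the positive charge sits on a tertiary centre.
Tertiary is more stable than secondary, so the shift occurs.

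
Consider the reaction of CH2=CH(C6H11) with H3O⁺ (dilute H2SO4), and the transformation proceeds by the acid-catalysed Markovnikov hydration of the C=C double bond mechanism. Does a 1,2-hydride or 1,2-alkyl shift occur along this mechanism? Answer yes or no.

The first-formed carbocation is secondary.
The adjacent cyclohexyl carbon already bears 2 other carbon substituents and has a hydrogen to migrate; after a 1,2-hydride shift from that carbon the positive charge sits on a tertiary centre.
Tertiary is more stable than secondary, so the shift occurs.

yes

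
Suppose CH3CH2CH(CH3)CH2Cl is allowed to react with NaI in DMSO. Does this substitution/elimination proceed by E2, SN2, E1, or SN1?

SN2

Conditions: a primary substrate with a strong nucleophile in the polar aprotic solvent DMSO.
These conditions are the textbook signature of the SN2 pathway.
An unhindered substrate with a strong nucleophile in a polar aprotic solvent favours one-step backside displacement.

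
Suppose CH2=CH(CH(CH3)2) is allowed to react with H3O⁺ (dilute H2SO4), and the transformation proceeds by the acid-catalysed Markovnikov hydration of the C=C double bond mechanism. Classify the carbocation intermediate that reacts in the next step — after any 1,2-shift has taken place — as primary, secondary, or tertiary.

tertiary

Step 1: The π electrons of the C=C bond attack a proton of H3O⁺; Markovnikov addition places the new C–H on the less-substituted alkene carbon, so the positive charge ends up on the more-substituted carbon — a secondary carbocation. H2O is released.
Step 2: A 1,2-hydride shift from the adjacent isopropyl carbon moves the positive charge from the secondary centre to an adjacent carbon, generating a more stable tertiary carbocation.
The cation rearranges from secondary to tertiary via a 1,2-hydride shift from the adjacent isopropyl carbon; the tertiary cation is what reacts next.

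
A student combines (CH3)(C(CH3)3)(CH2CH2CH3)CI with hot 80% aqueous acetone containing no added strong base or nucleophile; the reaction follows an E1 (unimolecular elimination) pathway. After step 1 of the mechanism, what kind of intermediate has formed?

Step 1: Unassisted departure of I⁻ (taking the C–I bonding pair) generates a tertiary carbocation.
After step 1 the species present is a tertiary carbocation.

tertiary carbocation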